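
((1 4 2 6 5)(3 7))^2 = (1 2 5 4 6)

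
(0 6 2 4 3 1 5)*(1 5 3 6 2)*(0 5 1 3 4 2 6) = (0 6 3 1 4)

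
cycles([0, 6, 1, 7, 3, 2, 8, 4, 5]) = (1 6 8 5 2)(3 7 4)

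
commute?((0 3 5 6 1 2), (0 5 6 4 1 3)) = no:(0 3 5 6 1 2)*(0 5 6 4 1 3) = (1 2 5 4)(3 6), (0 5 6 4 1 3)*(0 3 5 6 1 2) = (0 6 4 2)(1 5)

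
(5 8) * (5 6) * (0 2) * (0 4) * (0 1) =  (0 2 4 1)(5 8 6)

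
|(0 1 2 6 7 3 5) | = 7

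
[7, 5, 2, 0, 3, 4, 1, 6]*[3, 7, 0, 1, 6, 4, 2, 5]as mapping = [0→5, 1→4, 2→0, 3→3, 4→1, 5→6, 6→7, 7→2]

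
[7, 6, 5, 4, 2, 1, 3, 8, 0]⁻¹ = [8, 5, 4, 6, 3, 2, 1, 0, 7]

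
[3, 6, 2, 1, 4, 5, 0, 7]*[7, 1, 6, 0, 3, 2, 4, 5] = [0, 4, 6, 1, 3, 2, 7, 5]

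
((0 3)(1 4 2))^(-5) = (0 3)(1 4 2)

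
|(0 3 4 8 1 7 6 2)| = 8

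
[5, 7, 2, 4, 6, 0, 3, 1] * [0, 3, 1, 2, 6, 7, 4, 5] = [7, 5, 1, 6, 4, 0, 2, 3]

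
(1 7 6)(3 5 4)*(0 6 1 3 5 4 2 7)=(0 6 3 4 5 2 7 1)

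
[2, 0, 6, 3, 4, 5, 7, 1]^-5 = [0, 1, 2, 3, 4, 5, 6, 7]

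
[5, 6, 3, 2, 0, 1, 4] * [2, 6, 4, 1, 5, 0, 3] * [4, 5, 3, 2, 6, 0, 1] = [4, 2, 5, 6, 3, 1, 0]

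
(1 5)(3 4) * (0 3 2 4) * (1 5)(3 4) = (0 4 2 3)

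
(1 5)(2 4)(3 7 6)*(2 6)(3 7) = (1 5)(2 4 6 7)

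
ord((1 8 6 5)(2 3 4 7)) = 4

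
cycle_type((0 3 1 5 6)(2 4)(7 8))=2^2.5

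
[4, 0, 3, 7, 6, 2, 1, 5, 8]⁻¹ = [1, 6, 5, 2, 0, 7, 4, 3, 8]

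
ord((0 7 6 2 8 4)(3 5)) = 6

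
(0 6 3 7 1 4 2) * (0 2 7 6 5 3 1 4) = (0 5 3 6 1)(4 7)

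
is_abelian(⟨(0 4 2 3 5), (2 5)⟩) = no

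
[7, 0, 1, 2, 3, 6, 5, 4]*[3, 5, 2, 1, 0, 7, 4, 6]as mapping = [0→6, 1→3, 2→5, 3→2, 4→1, 5→4, 6→7, 7→0]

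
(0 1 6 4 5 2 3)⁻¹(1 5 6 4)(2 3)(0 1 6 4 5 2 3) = (0 3)(2 4 5 6)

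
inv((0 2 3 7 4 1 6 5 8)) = (0 8 5 6 1 4 7 3 2)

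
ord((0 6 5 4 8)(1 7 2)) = 15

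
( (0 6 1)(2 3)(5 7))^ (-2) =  (0 6 1)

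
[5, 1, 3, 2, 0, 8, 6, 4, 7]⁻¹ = [4, 1, 3, 2, 7, 0, 6, 8, 5]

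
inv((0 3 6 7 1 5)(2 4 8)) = (0 5 1 7 6 3)(2 8 4)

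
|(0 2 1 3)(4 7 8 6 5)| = 20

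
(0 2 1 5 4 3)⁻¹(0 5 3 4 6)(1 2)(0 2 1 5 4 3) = (0 3 6 2 4)(1 5)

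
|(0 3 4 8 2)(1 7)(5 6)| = 10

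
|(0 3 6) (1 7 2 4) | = 12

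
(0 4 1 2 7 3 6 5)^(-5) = (0 2 6 4 7 5 1 3)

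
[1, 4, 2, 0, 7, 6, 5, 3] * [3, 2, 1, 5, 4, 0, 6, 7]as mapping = [0→2, 1→4, 2→1, 3→3, 4→7, 5→6, 6→0, 7→5]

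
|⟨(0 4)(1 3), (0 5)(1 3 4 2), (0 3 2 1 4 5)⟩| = 720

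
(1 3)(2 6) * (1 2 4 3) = (2 6 4 3)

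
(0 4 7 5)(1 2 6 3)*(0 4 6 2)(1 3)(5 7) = (0 6 1)(4 5)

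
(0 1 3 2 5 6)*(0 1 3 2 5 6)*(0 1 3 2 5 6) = (0 2)(1 5)(3 6)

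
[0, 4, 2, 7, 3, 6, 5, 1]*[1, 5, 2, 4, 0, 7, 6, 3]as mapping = [0→1, 1→0, 2→2, 3→3, 4→4, 5→6, 6→7, 7→5]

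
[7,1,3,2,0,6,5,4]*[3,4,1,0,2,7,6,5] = [5,4,0,1,3,6,7,2] 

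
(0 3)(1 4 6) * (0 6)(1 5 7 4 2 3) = (0 1 2 3 6 5 7 4)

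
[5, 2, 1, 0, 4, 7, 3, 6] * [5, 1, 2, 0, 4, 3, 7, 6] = [3, 2, 1, 5, 4, 6, 0, 7]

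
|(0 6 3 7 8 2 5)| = 7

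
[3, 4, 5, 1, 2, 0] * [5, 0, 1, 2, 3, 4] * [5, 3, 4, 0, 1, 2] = [4, 0, 1, 5, 3, 2]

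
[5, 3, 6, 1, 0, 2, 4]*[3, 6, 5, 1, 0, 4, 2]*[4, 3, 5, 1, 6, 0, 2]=[6, 3, 5, 2, 1, 0, 4]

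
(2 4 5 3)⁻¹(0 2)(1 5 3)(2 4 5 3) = (0 4)(1 3 2)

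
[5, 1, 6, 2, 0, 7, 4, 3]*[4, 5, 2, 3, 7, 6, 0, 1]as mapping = [0→6, 1→5, 2→0, 3→2, 4→4, 5→1, 6→7, 7→3]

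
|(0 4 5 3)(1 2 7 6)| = 4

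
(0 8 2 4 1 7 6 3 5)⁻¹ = (0 5 3 6 7 1 4 2 8)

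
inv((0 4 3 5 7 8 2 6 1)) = (0 1 6 2 8 7 5 3 4)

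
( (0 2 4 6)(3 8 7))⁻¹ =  (0 6 4 2)(3 7 8)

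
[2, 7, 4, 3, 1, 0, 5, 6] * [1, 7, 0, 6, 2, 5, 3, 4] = [0, 4, 2, 6, 7, 1, 5, 3]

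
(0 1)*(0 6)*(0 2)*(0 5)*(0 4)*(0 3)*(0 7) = (0 1 6 2 5 4 3 7)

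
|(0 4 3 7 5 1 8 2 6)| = 9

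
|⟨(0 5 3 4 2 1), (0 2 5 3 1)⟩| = 720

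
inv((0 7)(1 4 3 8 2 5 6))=(0 7)(1 6 5 2 8 3 4)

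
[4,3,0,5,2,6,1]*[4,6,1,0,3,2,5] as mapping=[0→3,1→0,2→4,3→2,4→1,5→5,6→6] 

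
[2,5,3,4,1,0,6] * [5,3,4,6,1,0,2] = [4,0,6,1,3,5,2]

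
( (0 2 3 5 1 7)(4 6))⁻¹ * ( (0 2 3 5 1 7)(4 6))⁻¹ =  (0 1 3)(2 7 5)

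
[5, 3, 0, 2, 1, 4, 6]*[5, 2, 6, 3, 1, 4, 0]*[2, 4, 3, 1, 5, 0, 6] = [5, 1, 0, 6, 3, 4, 2]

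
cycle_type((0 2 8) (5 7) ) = 2.3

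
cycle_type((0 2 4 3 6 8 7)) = 7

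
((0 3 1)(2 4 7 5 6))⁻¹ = (0 1 3)(2 6 5 7 4)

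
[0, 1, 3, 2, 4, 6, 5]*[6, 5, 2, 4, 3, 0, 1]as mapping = [0→6, 1→5, 2→4, 3→2, 4→3, 5→1, 6→0]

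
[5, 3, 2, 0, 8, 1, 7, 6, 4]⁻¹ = [3, 5, 2, 1, 8, 0, 7, 6, 4]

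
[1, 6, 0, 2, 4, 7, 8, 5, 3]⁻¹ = [2, 0, 3, 8, 4, 7, 1, 5, 6]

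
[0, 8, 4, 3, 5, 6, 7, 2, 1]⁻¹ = [0, 8, 7, 3, 2, 4, 5, 6, 1]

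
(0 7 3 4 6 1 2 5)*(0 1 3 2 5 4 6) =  (0 7 2 4)(1 5)(3 6)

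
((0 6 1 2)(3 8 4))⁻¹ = (0 2 1 6)(3 4 8)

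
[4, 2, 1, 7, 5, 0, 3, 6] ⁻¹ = [5, 2, 1, 6, 0, 4, 7, 3] 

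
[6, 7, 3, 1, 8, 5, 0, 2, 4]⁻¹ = [6, 3, 7, 2, 8, 5, 0, 1, 4]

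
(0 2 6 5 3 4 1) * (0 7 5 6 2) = (1 7 5 3 4)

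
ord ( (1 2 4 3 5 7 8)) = 7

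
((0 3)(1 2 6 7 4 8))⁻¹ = (0 3)(1 8 4 7 6 2)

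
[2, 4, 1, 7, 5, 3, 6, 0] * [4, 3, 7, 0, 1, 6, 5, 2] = [7, 1, 3, 2, 6, 0, 5, 4]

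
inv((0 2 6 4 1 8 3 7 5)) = (0 5 7 3 8 1 4 6 2)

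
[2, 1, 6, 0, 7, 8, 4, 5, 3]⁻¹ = [3, 1, 0, 8, 6, 7, 2, 4, 5]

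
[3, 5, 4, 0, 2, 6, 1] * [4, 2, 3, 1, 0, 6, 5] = [1, 6, 0, 4, 3, 5, 2]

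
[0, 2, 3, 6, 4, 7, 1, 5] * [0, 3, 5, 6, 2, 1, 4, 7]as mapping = [0→0, 1→5, 2→6, 3→4, 4→2, 5→7, 6→3, 7→1]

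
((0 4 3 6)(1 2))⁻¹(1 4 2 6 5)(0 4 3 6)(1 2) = (0 5 2 3 1)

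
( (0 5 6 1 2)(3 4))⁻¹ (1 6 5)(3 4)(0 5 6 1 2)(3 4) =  (1 6 2)(3 4)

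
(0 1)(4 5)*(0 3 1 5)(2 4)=(0 5 2 4)(1 3)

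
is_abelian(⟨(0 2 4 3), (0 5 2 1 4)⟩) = no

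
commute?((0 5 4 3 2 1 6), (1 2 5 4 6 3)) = no:(0 5 4 3 2 1 6) * (1 2 5 4 6 3) = (0 4 1 3 5 6), (1 2 5 4 6 3) * (0 5 4 3 2 1 6) = (0 5 3 6 2 4)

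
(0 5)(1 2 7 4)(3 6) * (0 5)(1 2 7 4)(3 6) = (1 7)(2 4)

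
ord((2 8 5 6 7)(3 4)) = 10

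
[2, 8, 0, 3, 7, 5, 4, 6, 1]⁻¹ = [2, 8, 0, 3, 6, 5, 7, 4, 1]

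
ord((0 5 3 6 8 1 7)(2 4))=14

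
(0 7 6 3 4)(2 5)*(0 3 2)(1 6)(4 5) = (0 7 1 6 2 4 3 5)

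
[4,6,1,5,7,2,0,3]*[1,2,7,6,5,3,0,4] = [5,0,2,3,4,7,1,6]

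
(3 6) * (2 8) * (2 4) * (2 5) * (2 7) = (2 8 4 5 7)(3 6)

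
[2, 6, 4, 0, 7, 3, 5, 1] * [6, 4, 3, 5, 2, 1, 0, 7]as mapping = [0→3, 1→0, 2→2, 3→6, 4→7, 5→5, 6→1, 7→4]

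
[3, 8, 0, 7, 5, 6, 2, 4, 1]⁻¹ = [2, 8, 6, 0, 7, 4, 5, 3, 1]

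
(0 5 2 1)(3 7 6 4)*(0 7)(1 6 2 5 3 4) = (0 3)(1 7 2 6)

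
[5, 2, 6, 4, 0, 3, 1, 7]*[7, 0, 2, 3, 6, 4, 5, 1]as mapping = [0→4, 1→2, 2→5, 3→6, 4→7, 5→3, 6→0, 7→1]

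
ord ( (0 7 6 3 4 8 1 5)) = 8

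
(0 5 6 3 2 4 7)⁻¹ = (0 7 4 2 3 6 5)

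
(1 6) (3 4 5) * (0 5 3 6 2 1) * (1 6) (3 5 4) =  (0 4 5 1 2 6) 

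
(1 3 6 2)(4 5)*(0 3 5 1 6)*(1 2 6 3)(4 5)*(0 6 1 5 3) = (0 5 3 6 1 4 2)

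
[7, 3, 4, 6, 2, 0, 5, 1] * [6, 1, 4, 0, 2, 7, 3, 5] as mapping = [0→5, 1→0, 2→2, 3→3, 4→4, 5→6, 6→7, 7→1] 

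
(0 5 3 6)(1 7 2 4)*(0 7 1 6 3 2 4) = (0 5 2)(4 6 7)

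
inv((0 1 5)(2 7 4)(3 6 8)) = (0 5 1)(2 4 7)(3 8 6)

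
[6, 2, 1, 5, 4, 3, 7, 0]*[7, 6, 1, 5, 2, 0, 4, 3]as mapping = [0→4, 1→1, 2→6, 3→0, 4→2, 5→5, 6→3, 7→7]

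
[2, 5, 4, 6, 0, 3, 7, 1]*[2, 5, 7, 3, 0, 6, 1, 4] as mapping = [0→7, 1→6, 2→0, 3→1, 4→2, 5→3, 6→4, 7→5] 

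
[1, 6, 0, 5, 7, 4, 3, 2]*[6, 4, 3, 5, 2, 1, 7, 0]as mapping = [0→4, 1→7, 2→6, 3→1, 4→0, 5→2, 6→5, 7→3]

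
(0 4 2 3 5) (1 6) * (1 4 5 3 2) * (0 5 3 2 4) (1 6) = (0 3 2 4 6) 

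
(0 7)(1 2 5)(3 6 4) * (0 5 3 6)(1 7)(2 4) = (0 1 4 6 2 3)(5 7)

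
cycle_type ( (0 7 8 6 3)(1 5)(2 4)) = 2^2.5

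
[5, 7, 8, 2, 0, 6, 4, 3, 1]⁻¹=[4, 8, 3, 7, 6, 0, 5, 1, 2]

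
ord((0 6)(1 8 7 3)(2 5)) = 4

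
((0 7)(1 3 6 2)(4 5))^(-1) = (0 7)(1 2 6 3)(4 5)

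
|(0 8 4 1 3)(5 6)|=10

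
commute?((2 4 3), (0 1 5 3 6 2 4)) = no:(2 4 3)*(0 1 5 3 6 2 4) = (0 1 5 3 4 6 2), (0 1 5 3 6 2 4)*(2 4 3) = (0 1 5 2 3 6 4)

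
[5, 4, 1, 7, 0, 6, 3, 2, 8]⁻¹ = [4, 2, 7, 6, 1, 0, 5, 3, 8]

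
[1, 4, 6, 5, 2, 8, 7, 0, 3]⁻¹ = [7, 0, 4, 8, 1, 3, 2, 6, 5]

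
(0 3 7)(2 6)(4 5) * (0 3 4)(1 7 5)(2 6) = (0 4 1 7 3 5)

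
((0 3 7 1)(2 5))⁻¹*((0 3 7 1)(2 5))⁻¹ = (0 7)(1 3)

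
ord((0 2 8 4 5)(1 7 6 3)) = 20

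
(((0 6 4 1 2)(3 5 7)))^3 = (0 1 6 2 4)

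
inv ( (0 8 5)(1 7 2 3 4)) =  (0 5 8)(1 4 3 2 7)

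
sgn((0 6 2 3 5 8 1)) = 1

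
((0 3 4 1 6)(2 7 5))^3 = (0 1 3 6 4)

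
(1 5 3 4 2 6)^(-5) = (1 5 3 4 2 6)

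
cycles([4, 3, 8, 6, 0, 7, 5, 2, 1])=(0 4)(1 3 6 5 7 2 8)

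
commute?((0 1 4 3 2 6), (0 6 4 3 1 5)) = no:(0 1 4 3 2 6)*(0 6 4 3 1 5) = (0 5)(1 3 2 4), (0 6 4 3 1 5)*(0 1 4 3 2 6) = (1 5)(2 6 3 4)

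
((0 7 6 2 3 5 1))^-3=(0 3 7 5 6 1 2)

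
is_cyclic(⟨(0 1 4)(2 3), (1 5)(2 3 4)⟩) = no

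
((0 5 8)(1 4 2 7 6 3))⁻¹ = (0 8 5)(1 3 6 7 2 4)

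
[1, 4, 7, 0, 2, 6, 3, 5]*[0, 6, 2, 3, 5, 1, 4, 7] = [6, 5, 7, 0, 2, 4, 3, 1]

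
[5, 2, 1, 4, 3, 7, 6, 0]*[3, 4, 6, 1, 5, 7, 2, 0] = [7, 6, 4, 5, 1, 0, 2, 3]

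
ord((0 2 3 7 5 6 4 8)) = 8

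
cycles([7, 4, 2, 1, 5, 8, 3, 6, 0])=(0 7 6 3 1 4 5 8)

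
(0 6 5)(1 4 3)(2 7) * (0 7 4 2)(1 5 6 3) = (0 3 5 7)(1 2 4)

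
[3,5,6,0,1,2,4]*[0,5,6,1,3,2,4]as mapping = [0→1,1→2,2→4,3→0,4→5,5→6,6→3]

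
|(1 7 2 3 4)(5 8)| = 10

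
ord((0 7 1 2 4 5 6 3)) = 8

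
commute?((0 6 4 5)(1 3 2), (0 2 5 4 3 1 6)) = no:(0 6 4 5)(1 3 2) * (0 2 5 4 3 1 6) = (2 6 3 5), (0 2 5 4 3 1 6) * (0 6 4 5)(1 3 2) = (0 1 4 2)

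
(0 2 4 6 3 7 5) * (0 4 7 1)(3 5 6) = (0 2 7 6 5 4 3 1)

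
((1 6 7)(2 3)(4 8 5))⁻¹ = (1 7 6)(2 3)(4 5 8)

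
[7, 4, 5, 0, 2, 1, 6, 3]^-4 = [3, 1, 2, 7, 4, 5, 6, 0]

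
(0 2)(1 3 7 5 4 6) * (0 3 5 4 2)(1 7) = (1 5 2 3)(4 6 7)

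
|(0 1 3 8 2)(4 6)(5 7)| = 10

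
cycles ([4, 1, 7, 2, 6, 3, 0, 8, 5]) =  (0 4 6)(2 7 8 5 3)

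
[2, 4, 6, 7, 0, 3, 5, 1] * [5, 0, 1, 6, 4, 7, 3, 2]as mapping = [0→1, 1→4, 2→3, 3→2, 4→5, 5→6, 6→7, 7→0]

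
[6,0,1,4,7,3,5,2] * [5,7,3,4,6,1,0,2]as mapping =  [0→0,1→5,2→7,3→6,4→2,5→4,6→1,7→3]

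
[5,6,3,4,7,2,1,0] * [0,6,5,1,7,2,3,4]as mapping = [0→2,1→3,2→1,3→7,4→4,5→5,6→6,7→0]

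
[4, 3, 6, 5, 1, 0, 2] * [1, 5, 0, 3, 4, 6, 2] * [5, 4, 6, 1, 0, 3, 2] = [0, 1, 6, 2, 3, 4, 5]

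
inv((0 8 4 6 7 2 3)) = (0 3 2 7 6 4 8)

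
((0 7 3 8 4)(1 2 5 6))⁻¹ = (0 4 8 3 7)(1 6 5 2)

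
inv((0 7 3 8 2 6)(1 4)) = (0 6 2 8 3 7)(1 4)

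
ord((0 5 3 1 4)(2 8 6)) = 15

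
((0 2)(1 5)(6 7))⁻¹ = (0 2)(1 5)(6 7)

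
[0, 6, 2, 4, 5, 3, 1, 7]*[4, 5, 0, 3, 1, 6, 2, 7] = [4, 2, 0, 1, 6, 3, 5, 7]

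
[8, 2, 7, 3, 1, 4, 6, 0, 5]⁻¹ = [7, 4, 1, 3, 5, 8, 6, 2, 0]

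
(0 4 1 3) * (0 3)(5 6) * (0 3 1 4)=(1 3)(5 6)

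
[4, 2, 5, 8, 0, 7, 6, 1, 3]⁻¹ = [4, 7, 1, 8, 0, 2, 6, 5, 3]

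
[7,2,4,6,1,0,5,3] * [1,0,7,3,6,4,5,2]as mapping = [0→2,1→7,2→6,3→5,4→0,5→1,6→4,7→3]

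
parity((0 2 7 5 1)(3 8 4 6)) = odd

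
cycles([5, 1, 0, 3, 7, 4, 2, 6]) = (0 5 4 7 6 2) 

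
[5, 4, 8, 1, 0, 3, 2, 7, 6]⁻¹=[4, 3, 6, 5, 1, 0, 8, 7, 2]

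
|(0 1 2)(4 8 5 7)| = 12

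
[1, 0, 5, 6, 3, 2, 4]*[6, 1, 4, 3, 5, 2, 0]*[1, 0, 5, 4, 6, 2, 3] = [0, 3, 5, 1, 4, 6, 2]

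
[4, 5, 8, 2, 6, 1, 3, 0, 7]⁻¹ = [7, 5, 3, 6, 0, 1, 4, 8, 2]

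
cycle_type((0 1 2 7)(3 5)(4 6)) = 2^2.4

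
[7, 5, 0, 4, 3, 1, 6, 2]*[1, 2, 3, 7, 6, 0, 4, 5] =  [5, 0, 1, 6, 7, 2, 4, 3]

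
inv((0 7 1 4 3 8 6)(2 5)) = (0 6 8 3 4 1 7)(2 5)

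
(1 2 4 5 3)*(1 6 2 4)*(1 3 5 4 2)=(1 2 3 6)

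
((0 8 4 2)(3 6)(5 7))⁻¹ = (0 2 4 8)(3 6)(5 7)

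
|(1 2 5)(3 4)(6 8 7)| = 6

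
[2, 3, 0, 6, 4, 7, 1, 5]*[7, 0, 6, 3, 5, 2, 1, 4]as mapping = [0→6, 1→3, 2→7, 3→1, 4→5, 5→4, 6→0, 7→2]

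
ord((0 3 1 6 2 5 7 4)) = 8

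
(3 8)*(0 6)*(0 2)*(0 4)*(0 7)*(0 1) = (0 6 2 4 7 1)(3 8)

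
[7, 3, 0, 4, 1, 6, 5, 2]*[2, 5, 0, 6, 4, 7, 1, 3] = [3, 6, 2, 4, 5, 1, 7, 0]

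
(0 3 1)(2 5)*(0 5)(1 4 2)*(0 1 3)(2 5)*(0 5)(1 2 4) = (0 5 3 1 4)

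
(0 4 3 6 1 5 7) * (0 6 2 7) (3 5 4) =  (0 3 2 7 6 1 4 5) 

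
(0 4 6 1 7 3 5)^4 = (0 7 4 3 6 5 1)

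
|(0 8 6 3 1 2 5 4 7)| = 9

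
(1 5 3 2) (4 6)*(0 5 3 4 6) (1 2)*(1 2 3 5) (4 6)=(0 1 5 6 4) (2 3) 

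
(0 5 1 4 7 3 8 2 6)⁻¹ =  (0 6 2 8 3 7 4 1 5)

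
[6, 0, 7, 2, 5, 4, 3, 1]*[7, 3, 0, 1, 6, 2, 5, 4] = [5, 7, 4, 0, 2, 6, 1, 3]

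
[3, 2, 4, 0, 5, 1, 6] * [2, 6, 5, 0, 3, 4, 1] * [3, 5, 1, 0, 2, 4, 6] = [3, 4, 0, 1, 2, 6, 5]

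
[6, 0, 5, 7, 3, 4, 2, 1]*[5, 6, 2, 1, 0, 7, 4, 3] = [4, 5, 7, 3, 1, 0, 2, 6]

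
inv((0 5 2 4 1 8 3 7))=(0 7 3 8 1 4 2 5)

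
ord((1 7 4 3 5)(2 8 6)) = 15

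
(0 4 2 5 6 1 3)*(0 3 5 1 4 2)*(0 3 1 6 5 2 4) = (0 4 3 1 2 6)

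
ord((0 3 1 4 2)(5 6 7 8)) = 20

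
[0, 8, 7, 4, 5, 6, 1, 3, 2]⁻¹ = [0, 6, 8, 7, 3, 4, 5, 2, 1]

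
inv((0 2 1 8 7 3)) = (0 3 7 8 1 2)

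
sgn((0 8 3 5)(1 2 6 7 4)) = -1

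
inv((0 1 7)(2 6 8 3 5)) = (0 7 1)(2 5 3 8 6)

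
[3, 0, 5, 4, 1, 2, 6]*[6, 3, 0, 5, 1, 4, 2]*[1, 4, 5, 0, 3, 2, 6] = [2, 6, 3, 4, 0, 1, 5]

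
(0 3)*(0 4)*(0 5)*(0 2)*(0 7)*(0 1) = (0 3 4 5 2 7 1)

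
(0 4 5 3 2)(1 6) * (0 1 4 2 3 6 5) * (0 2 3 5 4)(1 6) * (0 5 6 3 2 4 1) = (0 2 3 6 5)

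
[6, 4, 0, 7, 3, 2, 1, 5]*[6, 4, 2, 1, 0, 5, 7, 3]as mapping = [0→7, 1→0, 2→6, 3→3, 4→1, 5→2, 6→4, 7→5]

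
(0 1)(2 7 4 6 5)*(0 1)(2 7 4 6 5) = (2 4 5 7 6)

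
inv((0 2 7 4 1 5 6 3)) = (0 3 6 5 1 4 7 2)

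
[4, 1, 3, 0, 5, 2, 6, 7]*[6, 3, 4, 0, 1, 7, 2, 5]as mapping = [0→1, 1→3, 2→0, 3→6, 4→7, 5→4, 6→2, 7→5]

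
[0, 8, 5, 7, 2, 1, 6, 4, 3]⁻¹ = [0, 5, 4, 8, 7, 2, 6, 3, 1]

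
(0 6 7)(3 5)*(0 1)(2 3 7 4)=(0 6 4 2 3 5 7 1)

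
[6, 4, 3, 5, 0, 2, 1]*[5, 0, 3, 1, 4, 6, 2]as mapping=[0→2, 1→4, 2→1, 3→6, 4→5, 5→3, 6→0]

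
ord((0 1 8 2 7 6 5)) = 7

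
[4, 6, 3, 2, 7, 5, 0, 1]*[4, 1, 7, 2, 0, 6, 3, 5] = [0, 3, 2, 7, 5, 6, 4, 1]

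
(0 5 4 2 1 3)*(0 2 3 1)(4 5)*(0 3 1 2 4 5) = (0 5)(1 2 3 4)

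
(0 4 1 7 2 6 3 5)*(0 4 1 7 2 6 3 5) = (0 1 2 3)(4 7 6 5)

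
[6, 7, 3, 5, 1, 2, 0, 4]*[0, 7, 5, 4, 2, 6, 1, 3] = [1, 3, 4, 6, 7, 5, 0, 2]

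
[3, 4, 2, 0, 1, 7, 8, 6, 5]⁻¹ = [3, 4, 2, 0, 1, 8, 7, 5, 6]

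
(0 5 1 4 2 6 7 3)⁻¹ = (0 3 7 6 2 4 1 5)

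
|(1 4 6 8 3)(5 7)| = 10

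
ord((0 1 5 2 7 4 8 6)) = 8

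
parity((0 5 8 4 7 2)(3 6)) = even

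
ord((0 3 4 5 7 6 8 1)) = 8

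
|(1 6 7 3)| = 4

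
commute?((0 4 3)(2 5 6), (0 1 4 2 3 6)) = no:(0 4 3)(2 5 6)*(0 1 4 2 3 6) = (0 2 5)(1 4 6 3), (0 1 4 2 3 6)*(0 4 3)(2 5 6) = (0 1 3 2)(4 5 6)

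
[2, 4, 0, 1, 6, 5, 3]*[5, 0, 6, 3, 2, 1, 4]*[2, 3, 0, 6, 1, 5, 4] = [4, 0, 5, 2, 1, 3, 6]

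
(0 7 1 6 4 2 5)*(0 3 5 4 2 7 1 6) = (0 1)(2 4 7 6)(3 5)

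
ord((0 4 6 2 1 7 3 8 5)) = 9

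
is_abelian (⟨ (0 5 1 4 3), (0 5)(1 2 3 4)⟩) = no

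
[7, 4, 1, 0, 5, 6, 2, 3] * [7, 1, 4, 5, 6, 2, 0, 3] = [3, 6, 1, 7, 2, 0, 4, 5]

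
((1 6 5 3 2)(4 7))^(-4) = (1 6 5 3 2)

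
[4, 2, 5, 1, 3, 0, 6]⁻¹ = [5, 3, 1, 4, 0, 2, 6]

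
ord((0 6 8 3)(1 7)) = 4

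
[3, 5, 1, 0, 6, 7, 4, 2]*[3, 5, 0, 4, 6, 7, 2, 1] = [4, 7, 5, 3, 2, 1, 6, 0]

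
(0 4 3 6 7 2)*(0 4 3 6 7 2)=(0 3 7)(2 4 6)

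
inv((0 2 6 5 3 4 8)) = (0 8 4 3 5 6 2)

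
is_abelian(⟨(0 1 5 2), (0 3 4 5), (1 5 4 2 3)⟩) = no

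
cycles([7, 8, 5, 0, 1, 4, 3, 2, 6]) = (0 7 2 5 4 1 8 6 3) 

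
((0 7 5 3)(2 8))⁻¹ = (0 3 5 7)(2 8)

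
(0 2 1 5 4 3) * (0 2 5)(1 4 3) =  (0 5 3 2 4 1)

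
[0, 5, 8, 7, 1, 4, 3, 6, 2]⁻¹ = [0, 4, 8, 6, 5, 1, 7, 3, 2]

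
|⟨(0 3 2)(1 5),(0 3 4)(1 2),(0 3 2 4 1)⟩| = 720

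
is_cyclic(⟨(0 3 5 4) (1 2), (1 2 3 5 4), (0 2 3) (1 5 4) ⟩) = no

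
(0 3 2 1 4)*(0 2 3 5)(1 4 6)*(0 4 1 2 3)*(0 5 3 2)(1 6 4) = (0 3 5 1 4 2 6)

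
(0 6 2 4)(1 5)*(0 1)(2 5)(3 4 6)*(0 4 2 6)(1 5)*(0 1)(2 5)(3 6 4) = (0 6)(1 4 2)(3 5)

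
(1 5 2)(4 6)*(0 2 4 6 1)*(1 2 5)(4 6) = (0 5 6 4 2)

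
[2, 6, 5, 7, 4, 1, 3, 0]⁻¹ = [7, 5, 0, 6, 4, 2, 1, 3]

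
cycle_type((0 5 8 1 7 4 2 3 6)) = 9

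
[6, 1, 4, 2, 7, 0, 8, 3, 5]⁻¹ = [5, 1, 3, 7, 2, 8, 0, 4, 6]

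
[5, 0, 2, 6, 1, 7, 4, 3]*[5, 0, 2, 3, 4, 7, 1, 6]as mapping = [0→7, 1→5, 2→2, 3→1, 4→0, 5→6, 6→4, 7→3]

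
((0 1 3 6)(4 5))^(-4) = ()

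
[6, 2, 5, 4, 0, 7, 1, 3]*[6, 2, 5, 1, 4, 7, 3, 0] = [3, 5, 7, 4, 6, 0, 2, 1] 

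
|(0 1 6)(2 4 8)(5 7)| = 6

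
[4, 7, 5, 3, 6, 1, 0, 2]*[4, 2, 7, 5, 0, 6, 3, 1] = [0, 1, 6, 5, 3, 2, 4, 7]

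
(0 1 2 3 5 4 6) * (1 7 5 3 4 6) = (0 7 5 6)(1 2 4)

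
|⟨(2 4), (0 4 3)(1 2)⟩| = 120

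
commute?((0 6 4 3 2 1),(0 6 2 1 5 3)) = no:(0 6 4 3 2 1) * (0 6 2 1 5 3) = (0 2 5 3 1 6 4),(0 6 2 1 5 3) * (0 6 4 3 2 1) = (0 4 3 6 1 5 2)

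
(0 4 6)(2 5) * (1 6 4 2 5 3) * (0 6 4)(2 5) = (0 5 2 3 1 4)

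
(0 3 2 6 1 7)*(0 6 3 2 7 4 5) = (0 2 3 7 6 1 4 5)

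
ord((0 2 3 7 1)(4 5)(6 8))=10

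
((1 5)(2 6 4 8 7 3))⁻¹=(1 5)(2 3 7 8 4 6)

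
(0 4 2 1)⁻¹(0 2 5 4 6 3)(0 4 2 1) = (1 5 2 6 3 4)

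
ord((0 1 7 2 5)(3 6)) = 10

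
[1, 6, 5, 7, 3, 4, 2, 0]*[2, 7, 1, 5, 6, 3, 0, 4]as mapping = [0→7, 1→0, 2→3, 3→4, 4→5, 5→6, 6→1, 7→2]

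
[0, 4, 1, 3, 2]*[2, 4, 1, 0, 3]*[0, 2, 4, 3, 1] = [4, 3, 1, 0, 2]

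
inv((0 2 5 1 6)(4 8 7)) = (0 6 1 5 2)(4 7 8)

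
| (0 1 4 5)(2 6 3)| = 12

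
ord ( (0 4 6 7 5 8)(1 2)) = 6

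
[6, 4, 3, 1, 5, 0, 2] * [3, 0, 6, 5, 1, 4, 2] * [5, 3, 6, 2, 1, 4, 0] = [6, 3, 4, 5, 1, 2, 0]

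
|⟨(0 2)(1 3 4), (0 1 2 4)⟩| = 120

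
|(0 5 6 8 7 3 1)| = 7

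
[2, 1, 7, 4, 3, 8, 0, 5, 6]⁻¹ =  [6, 1, 0, 4, 3, 7, 8, 2, 5]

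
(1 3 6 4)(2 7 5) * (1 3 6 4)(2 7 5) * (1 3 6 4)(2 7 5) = (1 4 6 3)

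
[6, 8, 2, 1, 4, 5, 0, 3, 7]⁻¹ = [6, 3, 2, 7, 4, 5, 0, 8, 1]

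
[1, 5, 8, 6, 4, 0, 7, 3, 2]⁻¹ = [5, 0, 8, 7, 4, 1, 3, 6, 2]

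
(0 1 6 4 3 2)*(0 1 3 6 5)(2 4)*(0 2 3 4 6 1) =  (0 4 1 5 2)(3 6)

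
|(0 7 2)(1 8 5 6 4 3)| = 6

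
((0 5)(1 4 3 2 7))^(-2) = (1 2 4 7 3)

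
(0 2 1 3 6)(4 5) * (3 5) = (0 2 1 5 4 3 6)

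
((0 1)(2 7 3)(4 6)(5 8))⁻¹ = (0 1)(2 3 7)(4 6)(5 8)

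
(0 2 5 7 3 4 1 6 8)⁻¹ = (0 8 6 1 4 3 7 5 2)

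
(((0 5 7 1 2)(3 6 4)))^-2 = (0 1 5 2 7)(3 6 4)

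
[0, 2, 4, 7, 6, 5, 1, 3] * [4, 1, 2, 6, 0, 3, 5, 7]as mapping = [0→4, 1→2, 2→0, 3→7, 4→5, 5→3, 6→1, 7→6]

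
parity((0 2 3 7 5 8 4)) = even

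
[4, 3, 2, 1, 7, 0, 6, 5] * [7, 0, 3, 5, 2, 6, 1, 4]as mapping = [0→2, 1→5, 2→3, 3→0, 4→4, 5→7, 6→1, 7→6]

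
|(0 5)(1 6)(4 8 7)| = 6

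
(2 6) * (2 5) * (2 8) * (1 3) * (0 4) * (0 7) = (0 4 7)(1 3)(2 6 5 8)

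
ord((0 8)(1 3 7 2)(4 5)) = 4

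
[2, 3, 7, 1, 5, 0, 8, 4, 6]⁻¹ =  [5, 3, 0, 1, 7, 4, 8, 2, 6]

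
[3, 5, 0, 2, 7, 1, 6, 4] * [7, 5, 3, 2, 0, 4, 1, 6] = [2, 4, 7, 3, 6, 5, 1, 0] 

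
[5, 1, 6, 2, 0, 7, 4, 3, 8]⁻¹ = [4, 1, 3, 7, 6, 0, 2, 5, 8]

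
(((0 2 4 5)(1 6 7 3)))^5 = (0 2 4 5)(1 6 7 3)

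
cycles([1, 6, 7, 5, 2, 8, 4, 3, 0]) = (0 1 6 4 2 7 3 5 8)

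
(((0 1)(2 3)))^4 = ()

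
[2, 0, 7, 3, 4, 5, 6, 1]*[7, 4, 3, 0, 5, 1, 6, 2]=[3, 7, 2, 0, 5, 1, 6, 4]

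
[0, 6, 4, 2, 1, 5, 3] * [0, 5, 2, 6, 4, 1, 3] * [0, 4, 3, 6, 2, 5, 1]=[0, 6, 2, 3, 5, 4, 1]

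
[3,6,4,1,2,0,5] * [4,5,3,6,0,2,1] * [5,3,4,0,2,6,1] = [1,3,5,6,0,2,4]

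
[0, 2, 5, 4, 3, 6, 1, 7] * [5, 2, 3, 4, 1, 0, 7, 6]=[5, 3, 0, 1, 4, 7, 2, 6]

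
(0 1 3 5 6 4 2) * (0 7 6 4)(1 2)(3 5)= (0 2 7 6)(1 5 4)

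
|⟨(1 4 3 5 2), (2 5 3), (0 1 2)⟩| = 360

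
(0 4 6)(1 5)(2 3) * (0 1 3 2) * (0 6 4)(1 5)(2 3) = (2 3 6 5)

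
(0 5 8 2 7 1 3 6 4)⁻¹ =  (0 4 6 3 1 7 2 8 5)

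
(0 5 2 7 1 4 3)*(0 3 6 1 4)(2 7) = (0 5 7 4 6 1)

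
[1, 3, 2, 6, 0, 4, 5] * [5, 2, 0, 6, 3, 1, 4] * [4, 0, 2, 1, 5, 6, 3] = [2, 3, 4, 5, 6, 1, 0]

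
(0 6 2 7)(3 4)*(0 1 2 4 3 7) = (0 6 4 7 1 2)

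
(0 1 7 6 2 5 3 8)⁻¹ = (0 8 3 5 2 6 7 1)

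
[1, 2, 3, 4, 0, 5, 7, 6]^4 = [4, 0, 1, 2, 3, 5, 6, 7]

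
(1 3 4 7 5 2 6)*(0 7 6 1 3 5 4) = (0 7 4 6 3)(1 5 2)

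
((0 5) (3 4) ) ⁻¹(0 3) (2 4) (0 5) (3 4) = (2 3) (4 5) 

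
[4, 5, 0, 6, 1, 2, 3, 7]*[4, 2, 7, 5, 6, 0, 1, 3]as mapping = [0→6, 1→0, 2→4, 3→1, 4→2, 5→7, 6→5, 7→3]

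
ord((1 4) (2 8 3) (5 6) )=6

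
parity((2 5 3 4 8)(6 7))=odd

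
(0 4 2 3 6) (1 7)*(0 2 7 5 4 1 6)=(0 1 5 4 7 6 2 3) 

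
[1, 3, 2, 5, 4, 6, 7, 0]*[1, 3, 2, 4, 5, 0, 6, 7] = [3, 4, 2, 0, 5, 6, 7, 1]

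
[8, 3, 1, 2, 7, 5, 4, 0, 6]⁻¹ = [7, 2, 3, 1, 6, 5, 8, 4, 0]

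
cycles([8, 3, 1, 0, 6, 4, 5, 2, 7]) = (0 8 7 2 1 3)(4 6 5)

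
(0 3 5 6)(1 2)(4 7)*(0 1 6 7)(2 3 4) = (0 4)(1 3 5 7 2 6)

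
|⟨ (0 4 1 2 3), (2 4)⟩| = 120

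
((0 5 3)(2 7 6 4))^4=(0 5 3)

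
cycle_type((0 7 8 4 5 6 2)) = 7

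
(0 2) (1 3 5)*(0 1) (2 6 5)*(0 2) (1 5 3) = (0 6 3) (2 5) 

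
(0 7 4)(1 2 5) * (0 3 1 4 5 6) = (0 7 5 4 3 1 2 6)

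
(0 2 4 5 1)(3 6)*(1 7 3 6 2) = (0 1)(2 4 5 7 3)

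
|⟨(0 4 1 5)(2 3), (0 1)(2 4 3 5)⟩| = 24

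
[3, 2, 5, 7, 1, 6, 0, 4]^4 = [1, 0, 3, 2, 6, 7, 4, 5]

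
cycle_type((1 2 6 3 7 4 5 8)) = 8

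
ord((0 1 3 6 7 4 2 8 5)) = 9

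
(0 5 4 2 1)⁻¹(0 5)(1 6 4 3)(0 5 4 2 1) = (0 6 2 3)(4 5)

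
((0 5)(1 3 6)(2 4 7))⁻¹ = (0 5)(1 6 3)(2 7 4)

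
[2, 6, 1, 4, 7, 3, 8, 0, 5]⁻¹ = [7, 2, 0, 5, 3, 8, 1, 4, 6]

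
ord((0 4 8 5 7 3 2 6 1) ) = 9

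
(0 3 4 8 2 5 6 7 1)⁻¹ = (0 1 7 6 5 2 8 4 3)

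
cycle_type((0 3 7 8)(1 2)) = 2.4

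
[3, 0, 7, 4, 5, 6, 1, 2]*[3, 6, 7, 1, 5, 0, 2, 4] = [1, 3, 4, 5, 0, 2, 6, 7]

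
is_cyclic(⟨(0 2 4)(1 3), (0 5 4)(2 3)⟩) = no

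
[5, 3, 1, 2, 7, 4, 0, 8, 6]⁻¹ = [6, 2, 3, 1, 5, 0, 8, 4, 7]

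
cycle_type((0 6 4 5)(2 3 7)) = 3.4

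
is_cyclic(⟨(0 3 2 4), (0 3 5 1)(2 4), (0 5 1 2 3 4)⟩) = no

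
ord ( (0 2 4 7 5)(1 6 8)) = 15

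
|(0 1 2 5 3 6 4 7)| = 8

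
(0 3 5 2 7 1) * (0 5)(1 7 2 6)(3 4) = (0 4 3)(1 5 6)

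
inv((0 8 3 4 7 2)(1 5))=(0 2 7 4 3 8)(1 5)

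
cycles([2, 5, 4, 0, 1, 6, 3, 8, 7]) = (0 2 4 1 5 6 3)(7 8)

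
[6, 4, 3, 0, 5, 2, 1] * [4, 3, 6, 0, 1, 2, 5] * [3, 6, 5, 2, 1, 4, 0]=[4, 6, 3, 1, 5, 0, 2]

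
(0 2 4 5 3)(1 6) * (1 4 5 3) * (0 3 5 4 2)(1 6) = (2 4 5 6)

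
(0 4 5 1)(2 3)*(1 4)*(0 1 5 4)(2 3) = (0 5)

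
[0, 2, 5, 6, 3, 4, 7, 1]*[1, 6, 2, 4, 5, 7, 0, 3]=[1, 2, 7, 0, 4, 5, 3, 6]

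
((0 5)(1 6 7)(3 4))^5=(0 5)(1 7 6)(3 4)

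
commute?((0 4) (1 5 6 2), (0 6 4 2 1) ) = no:(0 4) (1 5 6 2)*(0 6 4 2 1) = (0 2) (1 5 4 6), (0 6 4 2 1)*(0 4) (1 5 6 2) = (0 2 5 6) (1 4) 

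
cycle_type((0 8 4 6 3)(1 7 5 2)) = 4.5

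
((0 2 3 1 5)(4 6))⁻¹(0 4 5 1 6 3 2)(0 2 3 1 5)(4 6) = (0 5 4 1 3 2 6)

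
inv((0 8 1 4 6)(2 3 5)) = (0 6 4 1 8)(2 5 3)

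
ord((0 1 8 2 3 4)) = 6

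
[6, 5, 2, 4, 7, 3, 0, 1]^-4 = [0, 5, 2, 4, 7, 3, 6, 1]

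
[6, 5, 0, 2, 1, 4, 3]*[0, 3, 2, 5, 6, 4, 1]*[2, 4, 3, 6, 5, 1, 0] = [4, 5, 2, 3, 6, 0, 1]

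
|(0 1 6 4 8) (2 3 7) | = 15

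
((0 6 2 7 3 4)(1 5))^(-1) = (0 4 3 7 2 6)(1 5)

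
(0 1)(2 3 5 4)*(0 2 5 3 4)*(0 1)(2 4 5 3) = (1 4 3 2 5)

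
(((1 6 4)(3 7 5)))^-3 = ()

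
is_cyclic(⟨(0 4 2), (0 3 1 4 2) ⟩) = no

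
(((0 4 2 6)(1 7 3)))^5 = (0 4 2 6)(1 3 7)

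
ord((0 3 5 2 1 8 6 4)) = 8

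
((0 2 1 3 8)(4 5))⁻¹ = (0 8 3 1 2)(4 5)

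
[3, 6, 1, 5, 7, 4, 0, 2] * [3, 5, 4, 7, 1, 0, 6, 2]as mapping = [0→7, 1→6, 2→5, 3→0, 4→2, 5→1, 6→3, 7→4]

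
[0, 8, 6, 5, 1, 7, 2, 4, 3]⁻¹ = [0, 4, 6, 8, 7, 3, 2, 5, 1]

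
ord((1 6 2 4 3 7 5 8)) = 8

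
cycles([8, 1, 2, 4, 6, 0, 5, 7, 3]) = (0 8 3 4 6 5)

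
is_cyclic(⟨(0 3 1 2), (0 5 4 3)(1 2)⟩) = no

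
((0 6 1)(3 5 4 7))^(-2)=(0 6 1)(3 4)(5 7)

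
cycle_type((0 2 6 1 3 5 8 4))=8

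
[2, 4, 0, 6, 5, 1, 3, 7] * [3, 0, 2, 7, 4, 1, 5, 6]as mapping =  [0→2, 1→4, 2→3, 3→5, 4→1, 5→0, 6→7, 7→6]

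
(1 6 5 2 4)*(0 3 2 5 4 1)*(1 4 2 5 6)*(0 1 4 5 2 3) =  (1 4)(2 5 6 3)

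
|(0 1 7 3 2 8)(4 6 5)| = 6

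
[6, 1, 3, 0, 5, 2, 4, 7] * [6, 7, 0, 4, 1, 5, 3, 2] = [3, 7, 4, 6, 5, 0, 1, 2]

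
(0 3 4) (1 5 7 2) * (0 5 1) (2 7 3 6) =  (0 6 2) (3 4 5) 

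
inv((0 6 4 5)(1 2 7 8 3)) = (0 5 4 6)(1 3 8 7 2)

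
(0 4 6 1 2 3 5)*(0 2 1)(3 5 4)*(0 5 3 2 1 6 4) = (0 2 3)(1 6 5)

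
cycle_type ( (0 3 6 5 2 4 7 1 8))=9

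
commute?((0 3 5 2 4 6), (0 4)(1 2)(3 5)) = no:(0 3 5 2 4 6)*(0 4)(1 2)(3 5) = (0 5 1 2)(4 6), (0 4)(1 2)(3 5)*(0 3 5 2 4 6) = (0 6)(1 4 3 2)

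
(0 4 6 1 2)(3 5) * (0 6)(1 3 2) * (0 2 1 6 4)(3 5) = (1 6 5)(2 4)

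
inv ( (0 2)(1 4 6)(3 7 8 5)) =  (0 2)(1 6 4)(3 5 8 7)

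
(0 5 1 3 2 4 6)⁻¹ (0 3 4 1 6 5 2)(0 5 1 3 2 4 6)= (0 1 4 5 2 6 3)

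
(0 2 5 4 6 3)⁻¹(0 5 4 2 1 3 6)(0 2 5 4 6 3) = (0 3 2 4 6 5 1)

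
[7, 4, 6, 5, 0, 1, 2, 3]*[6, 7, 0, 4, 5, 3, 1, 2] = [2, 5, 1, 3, 6, 7, 0, 4]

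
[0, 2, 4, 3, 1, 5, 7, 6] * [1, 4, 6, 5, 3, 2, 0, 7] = [1, 6, 3, 5, 4, 2, 7, 0]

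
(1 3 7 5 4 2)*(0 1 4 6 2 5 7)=(0 1 3)(2 4 5 6)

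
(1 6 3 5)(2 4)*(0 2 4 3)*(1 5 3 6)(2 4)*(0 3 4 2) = (0 2 6 3 4)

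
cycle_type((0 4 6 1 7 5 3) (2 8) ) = 2.7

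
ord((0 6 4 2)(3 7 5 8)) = 4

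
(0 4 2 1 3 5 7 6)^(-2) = (0 7 3 2)(1 4 6 5)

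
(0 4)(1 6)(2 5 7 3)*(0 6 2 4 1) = (0 1 2 5 7 3 4 6)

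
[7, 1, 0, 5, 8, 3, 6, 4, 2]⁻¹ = [2, 1, 8, 5, 7, 3, 6, 0, 4]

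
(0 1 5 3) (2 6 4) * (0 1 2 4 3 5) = (0 2 6 3 1) 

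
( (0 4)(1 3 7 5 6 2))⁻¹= (0 4)(1 2 6 5 7 3)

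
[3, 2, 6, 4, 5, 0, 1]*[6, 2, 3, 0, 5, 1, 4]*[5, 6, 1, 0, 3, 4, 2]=[5, 0, 3, 4, 6, 2, 1]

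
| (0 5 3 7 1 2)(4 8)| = 6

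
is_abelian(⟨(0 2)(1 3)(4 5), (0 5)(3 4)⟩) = no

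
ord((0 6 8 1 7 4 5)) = 7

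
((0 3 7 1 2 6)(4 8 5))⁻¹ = (0 6 2 1 7 3)(4 5 8)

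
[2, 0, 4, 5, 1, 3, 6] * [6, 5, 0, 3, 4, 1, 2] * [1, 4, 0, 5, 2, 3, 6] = [1, 6, 2, 4, 3, 5, 0]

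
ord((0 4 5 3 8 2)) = 6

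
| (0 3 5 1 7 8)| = 6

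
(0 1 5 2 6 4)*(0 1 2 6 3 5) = (0 2 3 5 6 4 1)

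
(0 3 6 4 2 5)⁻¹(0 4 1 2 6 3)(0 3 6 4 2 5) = (1 5 4 6 3 2)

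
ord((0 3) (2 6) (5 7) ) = 2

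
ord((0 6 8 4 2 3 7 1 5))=9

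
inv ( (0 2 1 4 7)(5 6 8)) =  (0 7 4 1 2)(5 8 6)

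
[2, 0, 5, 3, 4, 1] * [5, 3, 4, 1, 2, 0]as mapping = [0→4, 1→5, 2→0, 3→1, 4→2, 5→3]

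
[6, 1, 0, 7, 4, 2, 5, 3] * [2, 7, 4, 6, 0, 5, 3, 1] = [3, 7, 2, 1, 0, 4, 5, 6]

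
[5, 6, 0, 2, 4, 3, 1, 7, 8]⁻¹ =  [2, 6, 3, 5, 4, 0, 1, 7, 8]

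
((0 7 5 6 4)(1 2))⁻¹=(0 4 6 5 7)(1 2)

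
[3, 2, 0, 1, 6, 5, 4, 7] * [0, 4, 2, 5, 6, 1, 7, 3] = [5, 2, 0, 4, 7, 1, 6, 3]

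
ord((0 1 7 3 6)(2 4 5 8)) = 20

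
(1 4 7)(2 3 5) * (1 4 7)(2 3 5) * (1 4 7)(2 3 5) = ()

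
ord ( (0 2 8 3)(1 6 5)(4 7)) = 12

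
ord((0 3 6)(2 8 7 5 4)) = 15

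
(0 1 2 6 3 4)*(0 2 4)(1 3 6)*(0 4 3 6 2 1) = (0 6 2)(1 3 4)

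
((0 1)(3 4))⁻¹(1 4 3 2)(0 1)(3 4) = (0 3 4 2)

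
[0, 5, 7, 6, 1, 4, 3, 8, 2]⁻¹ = [0, 4, 8, 6, 5, 1, 3, 2, 7]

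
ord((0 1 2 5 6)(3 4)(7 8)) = 10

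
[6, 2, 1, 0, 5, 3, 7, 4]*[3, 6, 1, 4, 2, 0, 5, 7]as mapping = [0→5, 1→1, 2→6, 3→3, 4→0, 5→4, 6→7, 7→2]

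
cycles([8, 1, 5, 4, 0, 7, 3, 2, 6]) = (0 8 6 3 4)(2 5 7)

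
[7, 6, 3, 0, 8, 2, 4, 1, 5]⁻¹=[3, 7, 5, 2, 6, 8, 1, 0, 4]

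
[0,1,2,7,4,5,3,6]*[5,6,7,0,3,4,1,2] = [5,6,7,2,3,4,0,1]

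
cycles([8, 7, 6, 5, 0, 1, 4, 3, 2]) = (0 8 2 6 4)(1 7 3 5)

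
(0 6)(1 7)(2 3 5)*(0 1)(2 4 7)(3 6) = (0 3 5 4 7)(1 2 6)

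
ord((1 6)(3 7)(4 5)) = 2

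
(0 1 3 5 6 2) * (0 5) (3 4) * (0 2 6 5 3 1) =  (1 4) (2 3) 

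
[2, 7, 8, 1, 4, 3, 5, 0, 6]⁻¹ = [7, 3, 0, 5, 4, 6, 8, 1, 2]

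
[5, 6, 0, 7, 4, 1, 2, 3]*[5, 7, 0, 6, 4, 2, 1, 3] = [2, 1, 5, 3, 4, 7, 0, 6]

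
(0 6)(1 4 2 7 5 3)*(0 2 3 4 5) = (0 6 2 7)(1 5 4 3)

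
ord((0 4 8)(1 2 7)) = 3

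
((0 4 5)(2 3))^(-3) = (2 3)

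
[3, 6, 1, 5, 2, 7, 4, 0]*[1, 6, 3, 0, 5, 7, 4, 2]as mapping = [0→0, 1→4, 2→6, 3→7, 4→3, 5→2, 6→5, 7→1]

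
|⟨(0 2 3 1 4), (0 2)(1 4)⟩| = 60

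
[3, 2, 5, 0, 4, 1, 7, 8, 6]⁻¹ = [3, 5, 1, 0, 4, 2, 8, 6, 7]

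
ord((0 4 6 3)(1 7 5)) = 12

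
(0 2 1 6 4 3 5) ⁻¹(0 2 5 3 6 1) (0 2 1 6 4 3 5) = (0 5 4 6 2 1) 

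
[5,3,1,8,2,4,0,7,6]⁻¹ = [6,2,4,1,5,0,8,7,3]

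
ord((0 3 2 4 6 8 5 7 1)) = 9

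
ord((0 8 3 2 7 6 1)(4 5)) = 14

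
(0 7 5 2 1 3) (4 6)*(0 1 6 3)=(0 7 5 2 6 4 3 1) 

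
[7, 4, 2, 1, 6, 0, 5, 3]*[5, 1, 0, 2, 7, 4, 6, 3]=[3, 7, 0, 1, 6, 5, 4, 2]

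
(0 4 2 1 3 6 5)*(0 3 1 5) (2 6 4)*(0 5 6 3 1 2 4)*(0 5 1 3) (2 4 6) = (0 6 1 4) (3 5) 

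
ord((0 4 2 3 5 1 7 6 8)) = 9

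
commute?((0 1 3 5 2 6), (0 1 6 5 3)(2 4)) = no:(0 1 3 5 2 6)*(0 1 6 5 3)(2 4) = (0 6 1)(2 5 4), (0 1 6 5 3)(2 4)*(0 1 3 5 2 6) = (0 3 1)(2 4 6)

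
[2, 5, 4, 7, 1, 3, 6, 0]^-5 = [4, 3, 1, 0, 5, 7, 6, 2]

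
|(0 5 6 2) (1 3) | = 4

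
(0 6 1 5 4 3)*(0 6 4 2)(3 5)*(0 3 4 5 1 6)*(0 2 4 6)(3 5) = (0 3 2 5 4 1 6)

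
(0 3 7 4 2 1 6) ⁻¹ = (0 6 1 2 4 7 3) 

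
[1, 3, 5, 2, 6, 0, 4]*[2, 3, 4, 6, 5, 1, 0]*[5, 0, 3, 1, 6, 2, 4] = [1, 4, 0, 6, 5, 3, 2]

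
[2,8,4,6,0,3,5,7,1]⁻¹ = [4,8,0,5,2,6,3,7,1]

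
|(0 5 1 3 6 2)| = 6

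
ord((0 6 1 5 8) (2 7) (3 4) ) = 10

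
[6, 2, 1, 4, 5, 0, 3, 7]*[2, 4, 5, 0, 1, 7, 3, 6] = [3, 5, 4, 1, 7, 2, 0, 6]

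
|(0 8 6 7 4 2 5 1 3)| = 9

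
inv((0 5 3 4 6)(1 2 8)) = (0 6 4 3 5)(1 8 2)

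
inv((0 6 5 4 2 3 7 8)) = (0 8 7 3 2 4 5 6)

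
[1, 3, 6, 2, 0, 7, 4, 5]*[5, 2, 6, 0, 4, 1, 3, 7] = [2, 0, 3, 6, 5, 7, 4, 1]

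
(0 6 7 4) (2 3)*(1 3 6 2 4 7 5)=(0 2 6 5 1 3 4) 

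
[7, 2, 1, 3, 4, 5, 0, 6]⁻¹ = [6, 2, 1, 3, 4, 5, 7, 0]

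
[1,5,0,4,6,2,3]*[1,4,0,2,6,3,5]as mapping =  [0→4,1→3,2→1,3→6,4→5,5→0,6→2]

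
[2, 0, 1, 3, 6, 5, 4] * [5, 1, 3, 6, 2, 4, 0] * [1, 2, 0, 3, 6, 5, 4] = [3, 5, 2, 4, 1, 6, 0]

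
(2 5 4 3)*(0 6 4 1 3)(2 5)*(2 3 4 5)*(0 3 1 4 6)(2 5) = (1 6 2)(3 5 4)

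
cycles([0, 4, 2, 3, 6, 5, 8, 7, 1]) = (1 4 6 8)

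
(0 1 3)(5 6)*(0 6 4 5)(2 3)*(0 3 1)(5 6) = (1 2)(3 5 4 6)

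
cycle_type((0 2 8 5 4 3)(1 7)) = 2.6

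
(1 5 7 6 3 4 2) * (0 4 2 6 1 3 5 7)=(0 4 6 5)(1 7)(2 3)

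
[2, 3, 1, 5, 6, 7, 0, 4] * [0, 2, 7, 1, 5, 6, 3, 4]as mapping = [0→7, 1→1, 2→2, 3→6, 4→3, 5→4, 6→0, 7→5]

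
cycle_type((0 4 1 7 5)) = 5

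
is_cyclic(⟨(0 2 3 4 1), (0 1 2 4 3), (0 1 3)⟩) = no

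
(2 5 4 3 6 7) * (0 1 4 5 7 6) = (0 1 4 3)(2 7)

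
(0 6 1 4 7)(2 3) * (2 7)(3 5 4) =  (0 6 1 3 7)(2 5 4)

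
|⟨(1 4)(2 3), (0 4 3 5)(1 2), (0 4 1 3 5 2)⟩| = 720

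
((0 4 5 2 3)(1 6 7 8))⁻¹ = (0 3 2 5 4)(1 8 7 6)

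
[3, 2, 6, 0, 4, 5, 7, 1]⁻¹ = [3, 7, 1, 0, 4, 5, 2, 6]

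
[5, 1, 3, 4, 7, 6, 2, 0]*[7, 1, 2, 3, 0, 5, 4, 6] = [5, 1, 3, 0, 6, 4, 2, 7]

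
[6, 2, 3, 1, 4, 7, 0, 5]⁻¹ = [6, 3, 1, 2, 4, 7, 0, 5]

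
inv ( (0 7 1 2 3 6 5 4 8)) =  (0 8 4 5 6 3 2 1 7)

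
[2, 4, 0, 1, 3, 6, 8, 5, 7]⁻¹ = [2, 3, 0, 4, 1, 7, 5, 8, 6]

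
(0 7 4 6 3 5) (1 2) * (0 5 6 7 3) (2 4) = (0 3 6) (1 4 7 2) 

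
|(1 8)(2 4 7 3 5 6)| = 6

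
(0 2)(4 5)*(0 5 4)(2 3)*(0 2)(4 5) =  (0 3)(2 4 5)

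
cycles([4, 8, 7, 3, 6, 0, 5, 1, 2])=(0 4 6 5)(1 8 2 7)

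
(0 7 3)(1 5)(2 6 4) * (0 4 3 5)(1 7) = (0 1)(2 6 3 4)(5 7)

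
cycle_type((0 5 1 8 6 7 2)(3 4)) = 2.7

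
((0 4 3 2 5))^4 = (0 5 2 3 4)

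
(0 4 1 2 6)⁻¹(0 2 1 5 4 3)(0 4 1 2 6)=(1 3 4 6 2 5)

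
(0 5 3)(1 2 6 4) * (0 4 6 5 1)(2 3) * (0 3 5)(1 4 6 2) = (0 4 3 6 2)(1 5)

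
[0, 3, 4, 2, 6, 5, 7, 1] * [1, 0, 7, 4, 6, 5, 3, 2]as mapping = [0→1, 1→4, 2→6, 3→7, 4→3, 5→5, 6→2, 7→0]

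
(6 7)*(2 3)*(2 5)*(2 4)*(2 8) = (2 3 5 4 8)(6 7)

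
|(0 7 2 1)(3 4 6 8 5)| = 20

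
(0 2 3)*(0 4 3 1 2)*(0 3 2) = (0 3 4 2 1)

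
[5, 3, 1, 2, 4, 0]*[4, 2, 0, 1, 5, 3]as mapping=[0→3, 1→1, 2→2, 3→0, 4→5, 5→4]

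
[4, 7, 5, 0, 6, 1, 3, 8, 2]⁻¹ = [3, 5, 8, 6, 0, 2, 4, 1, 7]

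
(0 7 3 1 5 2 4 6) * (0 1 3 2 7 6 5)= (0 6 1)(2 4 5 7)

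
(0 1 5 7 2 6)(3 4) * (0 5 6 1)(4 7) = (1 6 5 4 3 7 2)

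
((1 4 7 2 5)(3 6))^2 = (1 7 5 4 2)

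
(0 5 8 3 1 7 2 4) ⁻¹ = (0 4 2 7 1 3 8 5) 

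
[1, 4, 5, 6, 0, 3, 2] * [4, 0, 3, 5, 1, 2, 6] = [0, 1, 2, 6, 4, 5, 3]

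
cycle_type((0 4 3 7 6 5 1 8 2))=9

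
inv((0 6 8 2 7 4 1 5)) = (0 5 1 4 7 2 8 6)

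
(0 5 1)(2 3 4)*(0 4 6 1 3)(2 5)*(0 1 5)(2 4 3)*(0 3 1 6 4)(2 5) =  (2 6)(3 4)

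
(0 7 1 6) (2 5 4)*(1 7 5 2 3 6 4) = (0 5 1 4 3 6) 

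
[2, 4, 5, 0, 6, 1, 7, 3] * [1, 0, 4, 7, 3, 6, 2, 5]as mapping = [0→4, 1→3, 2→6, 3→1, 4→2, 5→0, 6→5, 7→7]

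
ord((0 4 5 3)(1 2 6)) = 12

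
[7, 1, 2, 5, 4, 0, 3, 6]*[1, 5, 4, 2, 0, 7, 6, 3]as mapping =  [0→3, 1→5, 2→4, 3→7, 4→0, 5→1, 6→2, 7→6]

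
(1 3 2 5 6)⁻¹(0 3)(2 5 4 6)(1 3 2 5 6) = (0 2)(1 5 6 4)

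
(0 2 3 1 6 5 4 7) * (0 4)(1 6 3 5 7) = (0 2 5)(1 3 6 7 4)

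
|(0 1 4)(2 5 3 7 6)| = 15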